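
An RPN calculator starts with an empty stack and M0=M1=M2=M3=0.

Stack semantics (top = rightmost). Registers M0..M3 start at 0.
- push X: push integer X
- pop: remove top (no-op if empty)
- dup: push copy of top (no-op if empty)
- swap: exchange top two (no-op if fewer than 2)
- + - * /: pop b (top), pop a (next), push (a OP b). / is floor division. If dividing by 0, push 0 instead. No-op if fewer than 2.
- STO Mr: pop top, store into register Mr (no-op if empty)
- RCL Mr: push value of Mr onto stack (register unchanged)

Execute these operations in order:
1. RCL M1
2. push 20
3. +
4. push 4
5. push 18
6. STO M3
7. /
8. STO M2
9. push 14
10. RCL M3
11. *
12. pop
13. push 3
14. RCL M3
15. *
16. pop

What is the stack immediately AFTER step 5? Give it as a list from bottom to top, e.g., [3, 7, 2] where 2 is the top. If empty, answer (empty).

After op 1 (RCL M1): stack=[0] mem=[0,0,0,0]
After op 2 (push 20): stack=[0,20] mem=[0,0,0,0]
After op 3 (+): stack=[20] mem=[0,0,0,0]
After op 4 (push 4): stack=[20,4] mem=[0,0,0,0]
After op 5 (push 18): stack=[20,4,18] mem=[0,0,0,0]

[20, 4, 18]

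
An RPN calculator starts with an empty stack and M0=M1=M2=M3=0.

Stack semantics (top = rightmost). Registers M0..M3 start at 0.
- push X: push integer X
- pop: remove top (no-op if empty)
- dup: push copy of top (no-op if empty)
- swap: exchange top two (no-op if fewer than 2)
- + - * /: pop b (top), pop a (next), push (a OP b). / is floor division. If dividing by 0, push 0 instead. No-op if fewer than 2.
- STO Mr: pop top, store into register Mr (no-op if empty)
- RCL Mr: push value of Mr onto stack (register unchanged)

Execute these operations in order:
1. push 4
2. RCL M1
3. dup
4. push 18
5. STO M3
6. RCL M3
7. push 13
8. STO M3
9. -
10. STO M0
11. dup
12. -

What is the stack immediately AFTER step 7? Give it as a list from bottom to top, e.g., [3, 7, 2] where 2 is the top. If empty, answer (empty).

After op 1 (push 4): stack=[4] mem=[0,0,0,0]
After op 2 (RCL M1): stack=[4,0] mem=[0,0,0,0]
After op 3 (dup): stack=[4,0,0] mem=[0,0,0,0]
After op 4 (push 18): stack=[4,0,0,18] mem=[0,0,0,0]
After op 5 (STO M3): stack=[4,0,0] mem=[0,0,0,18]
After op 6 (RCL M3): stack=[4,0,0,18] mem=[0,0,0,18]
After op 7 (push 13): stack=[4,0,0,18,13] mem=[0,0,0,18]

[4, 0, 0, 18, 13]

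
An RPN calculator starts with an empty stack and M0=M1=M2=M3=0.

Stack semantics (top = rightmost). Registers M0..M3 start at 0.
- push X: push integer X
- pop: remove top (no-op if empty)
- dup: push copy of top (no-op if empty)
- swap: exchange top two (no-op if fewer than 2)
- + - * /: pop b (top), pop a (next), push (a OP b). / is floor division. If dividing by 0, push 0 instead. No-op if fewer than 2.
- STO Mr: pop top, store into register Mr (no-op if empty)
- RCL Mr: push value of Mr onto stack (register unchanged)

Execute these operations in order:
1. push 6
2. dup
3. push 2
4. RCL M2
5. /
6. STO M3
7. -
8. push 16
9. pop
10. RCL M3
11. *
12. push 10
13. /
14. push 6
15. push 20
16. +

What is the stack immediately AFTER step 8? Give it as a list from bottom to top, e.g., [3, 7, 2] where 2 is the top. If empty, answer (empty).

After op 1 (push 6): stack=[6] mem=[0,0,0,0]
After op 2 (dup): stack=[6,6] mem=[0,0,0,0]
After op 3 (push 2): stack=[6,6,2] mem=[0,0,0,0]
After op 4 (RCL M2): stack=[6,6,2,0] mem=[0,0,0,0]
After op 5 (/): stack=[6,6,0] mem=[0,0,0,0]
After op 6 (STO M3): stack=[6,6] mem=[0,0,0,0]
After op 7 (-): stack=[0] mem=[0,0,0,0]
After op 8 (push 16): stack=[0,16] mem=[0,0,0,0]

[0, 16]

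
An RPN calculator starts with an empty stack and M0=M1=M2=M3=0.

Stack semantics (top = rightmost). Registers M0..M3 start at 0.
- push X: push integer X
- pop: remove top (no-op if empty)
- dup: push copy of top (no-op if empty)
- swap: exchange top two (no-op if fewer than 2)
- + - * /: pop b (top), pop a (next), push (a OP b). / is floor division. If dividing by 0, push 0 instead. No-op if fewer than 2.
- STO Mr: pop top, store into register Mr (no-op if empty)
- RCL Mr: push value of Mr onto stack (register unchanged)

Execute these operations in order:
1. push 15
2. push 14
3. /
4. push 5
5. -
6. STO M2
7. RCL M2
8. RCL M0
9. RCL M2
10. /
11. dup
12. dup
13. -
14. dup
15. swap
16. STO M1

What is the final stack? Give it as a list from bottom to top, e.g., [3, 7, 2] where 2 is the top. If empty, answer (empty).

Answer: [-4, 0, 0]

Derivation:
After op 1 (push 15): stack=[15] mem=[0,0,0,0]
After op 2 (push 14): stack=[15,14] mem=[0,0,0,0]
After op 3 (/): stack=[1] mem=[0,0,0,0]
After op 4 (push 5): stack=[1,5] mem=[0,0,0,0]
After op 5 (-): stack=[-4] mem=[0,0,0,0]
After op 6 (STO M2): stack=[empty] mem=[0,0,-4,0]
After op 7 (RCL M2): stack=[-4] mem=[0,0,-4,0]
After op 8 (RCL M0): stack=[-4,0] mem=[0,0,-4,0]
After op 9 (RCL M2): stack=[-4,0,-4] mem=[0,0,-4,0]
After op 10 (/): stack=[-4,0] mem=[0,0,-4,0]
After op 11 (dup): stack=[-4,0,0] mem=[0,0,-4,0]
After op 12 (dup): stack=[-4,0,0,0] mem=[0,0,-4,0]
After op 13 (-): stack=[-4,0,0] mem=[0,0,-4,0]
After op 14 (dup): stack=[-4,0,0,0] mem=[0,0,-4,0]
After op 15 (swap): stack=[-4,0,0,0] mem=[0,0,-4,0]
After op 16 (STO M1): stack=[-4,0,0] mem=[0,0,-4,0]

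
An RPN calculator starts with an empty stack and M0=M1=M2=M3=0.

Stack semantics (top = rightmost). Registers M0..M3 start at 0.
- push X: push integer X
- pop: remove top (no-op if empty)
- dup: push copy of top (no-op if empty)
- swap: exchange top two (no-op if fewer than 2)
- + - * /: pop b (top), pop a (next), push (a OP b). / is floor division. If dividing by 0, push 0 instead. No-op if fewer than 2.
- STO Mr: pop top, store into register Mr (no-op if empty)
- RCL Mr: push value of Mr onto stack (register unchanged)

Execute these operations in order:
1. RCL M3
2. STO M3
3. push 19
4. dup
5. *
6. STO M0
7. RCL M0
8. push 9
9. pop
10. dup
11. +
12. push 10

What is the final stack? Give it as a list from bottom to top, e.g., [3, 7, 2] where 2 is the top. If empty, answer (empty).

After op 1 (RCL M3): stack=[0] mem=[0,0,0,0]
After op 2 (STO M3): stack=[empty] mem=[0,0,0,0]
After op 3 (push 19): stack=[19] mem=[0,0,0,0]
After op 4 (dup): stack=[19,19] mem=[0,0,0,0]
After op 5 (*): stack=[361] mem=[0,0,0,0]
After op 6 (STO M0): stack=[empty] mem=[361,0,0,0]
After op 7 (RCL M0): stack=[361] mem=[361,0,0,0]
After op 8 (push 9): stack=[361,9] mem=[361,0,0,0]
After op 9 (pop): stack=[361] mem=[361,0,0,0]
After op 10 (dup): stack=[361,361] mem=[361,0,0,0]
After op 11 (+): stack=[722] mem=[361,0,0,0]
After op 12 (push 10): stack=[722,10] mem=[361,0,0,0]

Answer: [722, 10]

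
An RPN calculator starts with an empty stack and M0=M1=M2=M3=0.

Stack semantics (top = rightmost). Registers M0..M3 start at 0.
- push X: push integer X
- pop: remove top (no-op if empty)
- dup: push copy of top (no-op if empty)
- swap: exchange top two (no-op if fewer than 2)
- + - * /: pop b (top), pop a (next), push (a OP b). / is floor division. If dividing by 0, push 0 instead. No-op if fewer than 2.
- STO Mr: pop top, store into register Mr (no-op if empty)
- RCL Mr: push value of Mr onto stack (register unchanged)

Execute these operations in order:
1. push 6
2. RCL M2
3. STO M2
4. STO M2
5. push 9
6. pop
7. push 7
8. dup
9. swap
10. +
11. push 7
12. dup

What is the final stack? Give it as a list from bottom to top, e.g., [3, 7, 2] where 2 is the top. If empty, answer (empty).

Answer: [14, 7, 7]

Derivation:
After op 1 (push 6): stack=[6] mem=[0,0,0,0]
After op 2 (RCL M2): stack=[6,0] mem=[0,0,0,0]
After op 3 (STO M2): stack=[6] mem=[0,0,0,0]
After op 4 (STO M2): stack=[empty] mem=[0,0,6,0]
After op 5 (push 9): stack=[9] mem=[0,0,6,0]
After op 6 (pop): stack=[empty] mem=[0,0,6,0]
After op 7 (push 7): stack=[7] mem=[0,0,6,0]
After op 8 (dup): stack=[7,7] mem=[0,0,6,0]
After op 9 (swap): stack=[7,7] mem=[0,0,6,0]
After op 10 (+): stack=[14] mem=[0,0,6,0]
After op 11 (push 7): stack=[14,7] mem=[0,0,6,0]
After op 12 (dup): stack=[14,7,7] mem=[0,0,6,0]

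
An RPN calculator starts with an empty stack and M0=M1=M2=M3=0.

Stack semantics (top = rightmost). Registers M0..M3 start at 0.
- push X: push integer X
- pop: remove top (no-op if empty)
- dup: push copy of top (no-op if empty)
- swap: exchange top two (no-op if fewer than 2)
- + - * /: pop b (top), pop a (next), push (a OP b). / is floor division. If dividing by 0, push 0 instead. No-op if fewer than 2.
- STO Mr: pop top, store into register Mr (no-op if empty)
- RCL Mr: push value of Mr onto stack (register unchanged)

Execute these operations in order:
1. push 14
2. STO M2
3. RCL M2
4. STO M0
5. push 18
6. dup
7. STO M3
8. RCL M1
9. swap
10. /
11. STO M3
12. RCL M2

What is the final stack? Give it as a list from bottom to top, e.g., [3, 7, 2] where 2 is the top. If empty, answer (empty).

After op 1 (push 14): stack=[14] mem=[0,0,0,0]
After op 2 (STO M2): stack=[empty] mem=[0,0,14,0]
After op 3 (RCL M2): stack=[14] mem=[0,0,14,0]
After op 4 (STO M0): stack=[empty] mem=[14,0,14,0]
After op 5 (push 18): stack=[18] mem=[14,0,14,0]
After op 6 (dup): stack=[18,18] mem=[14,0,14,0]
After op 7 (STO M3): stack=[18] mem=[14,0,14,18]
After op 8 (RCL M1): stack=[18,0] mem=[14,0,14,18]
After op 9 (swap): stack=[0,18] mem=[14,0,14,18]
After op 10 (/): stack=[0] mem=[14,0,14,18]
After op 11 (STO M3): stack=[empty] mem=[14,0,14,0]
After op 12 (RCL M2): stack=[14] mem=[14,0,14,0]

Answer: [14]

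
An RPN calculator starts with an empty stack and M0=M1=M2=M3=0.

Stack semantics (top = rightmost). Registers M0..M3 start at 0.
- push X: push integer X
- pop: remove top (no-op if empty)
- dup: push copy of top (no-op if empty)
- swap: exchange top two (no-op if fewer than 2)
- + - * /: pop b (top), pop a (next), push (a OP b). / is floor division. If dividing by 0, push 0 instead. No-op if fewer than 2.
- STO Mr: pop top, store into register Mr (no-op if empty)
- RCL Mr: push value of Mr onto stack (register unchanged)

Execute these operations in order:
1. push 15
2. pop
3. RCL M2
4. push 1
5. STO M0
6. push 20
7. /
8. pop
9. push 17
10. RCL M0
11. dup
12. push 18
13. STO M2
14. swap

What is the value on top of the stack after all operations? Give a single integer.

After op 1 (push 15): stack=[15] mem=[0,0,0,0]
After op 2 (pop): stack=[empty] mem=[0,0,0,0]
After op 3 (RCL M2): stack=[0] mem=[0,0,0,0]
After op 4 (push 1): stack=[0,1] mem=[0,0,0,0]
After op 5 (STO M0): stack=[0] mem=[1,0,0,0]
After op 6 (push 20): stack=[0,20] mem=[1,0,0,0]
After op 7 (/): stack=[0] mem=[1,0,0,0]
After op 8 (pop): stack=[empty] mem=[1,0,0,0]
After op 9 (push 17): stack=[17] mem=[1,0,0,0]
After op 10 (RCL M0): stack=[17,1] mem=[1,0,0,0]
After op 11 (dup): stack=[17,1,1] mem=[1,0,0,0]
After op 12 (push 18): stack=[17,1,1,18] mem=[1,0,0,0]
After op 13 (STO M2): stack=[17,1,1] mem=[1,0,18,0]
After op 14 (swap): stack=[17,1,1] mem=[1,0,18,0]

Answer: 1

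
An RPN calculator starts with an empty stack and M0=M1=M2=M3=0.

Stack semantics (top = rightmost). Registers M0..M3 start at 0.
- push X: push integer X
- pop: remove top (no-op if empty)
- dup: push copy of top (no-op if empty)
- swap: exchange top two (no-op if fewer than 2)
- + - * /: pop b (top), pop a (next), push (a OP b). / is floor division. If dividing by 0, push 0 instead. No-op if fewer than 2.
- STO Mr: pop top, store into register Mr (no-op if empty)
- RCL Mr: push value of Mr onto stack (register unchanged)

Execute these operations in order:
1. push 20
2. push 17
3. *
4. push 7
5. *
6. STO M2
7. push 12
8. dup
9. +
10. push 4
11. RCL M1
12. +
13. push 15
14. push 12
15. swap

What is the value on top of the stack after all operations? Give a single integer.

After op 1 (push 20): stack=[20] mem=[0,0,0,0]
After op 2 (push 17): stack=[20,17] mem=[0,0,0,0]
After op 3 (*): stack=[340] mem=[0,0,0,0]
After op 4 (push 7): stack=[340,7] mem=[0,0,0,0]
After op 5 (*): stack=[2380] mem=[0,0,0,0]
After op 6 (STO M2): stack=[empty] mem=[0,0,2380,0]
After op 7 (push 12): stack=[12] mem=[0,0,2380,0]
After op 8 (dup): stack=[12,12] mem=[0,0,2380,0]
After op 9 (+): stack=[24] mem=[0,0,2380,0]
After op 10 (push 4): stack=[24,4] mem=[0,0,2380,0]
After op 11 (RCL M1): stack=[24,4,0] mem=[0,0,2380,0]
After op 12 (+): stack=[24,4] mem=[0,0,2380,0]
After op 13 (push 15): stack=[24,4,15] mem=[0,0,2380,0]
After op 14 (push 12): stack=[24,4,15,12] mem=[0,0,2380,0]
After op 15 (swap): stack=[24,4,12,15] mem=[0,0,2380,0]

Answer: 15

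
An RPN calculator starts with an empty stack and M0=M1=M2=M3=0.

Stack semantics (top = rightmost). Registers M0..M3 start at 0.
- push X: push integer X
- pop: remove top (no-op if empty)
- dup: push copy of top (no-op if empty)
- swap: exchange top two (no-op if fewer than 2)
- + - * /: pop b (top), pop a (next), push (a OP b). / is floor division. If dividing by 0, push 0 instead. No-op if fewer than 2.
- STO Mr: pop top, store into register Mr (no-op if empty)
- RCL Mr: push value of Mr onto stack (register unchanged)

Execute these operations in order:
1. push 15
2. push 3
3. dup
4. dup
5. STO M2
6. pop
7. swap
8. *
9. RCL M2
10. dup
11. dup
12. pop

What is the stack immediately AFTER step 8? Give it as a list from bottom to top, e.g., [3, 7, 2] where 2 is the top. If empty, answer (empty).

After op 1 (push 15): stack=[15] mem=[0,0,0,0]
After op 2 (push 3): stack=[15,3] mem=[0,0,0,0]
After op 3 (dup): stack=[15,3,3] mem=[0,0,0,0]
After op 4 (dup): stack=[15,3,3,3] mem=[0,0,0,0]
After op 5 (STO M2): stack=[15,3,3] mem=[0,0,3,0]
After op 6 (pop): stack=[15,3] mem=[0,0,3,0]
After op 7 (swap): stack=[3,15] mem=[0,0,3,0]
After op 8 (*): stack=[45] mem=[0,0,3,0]

[45]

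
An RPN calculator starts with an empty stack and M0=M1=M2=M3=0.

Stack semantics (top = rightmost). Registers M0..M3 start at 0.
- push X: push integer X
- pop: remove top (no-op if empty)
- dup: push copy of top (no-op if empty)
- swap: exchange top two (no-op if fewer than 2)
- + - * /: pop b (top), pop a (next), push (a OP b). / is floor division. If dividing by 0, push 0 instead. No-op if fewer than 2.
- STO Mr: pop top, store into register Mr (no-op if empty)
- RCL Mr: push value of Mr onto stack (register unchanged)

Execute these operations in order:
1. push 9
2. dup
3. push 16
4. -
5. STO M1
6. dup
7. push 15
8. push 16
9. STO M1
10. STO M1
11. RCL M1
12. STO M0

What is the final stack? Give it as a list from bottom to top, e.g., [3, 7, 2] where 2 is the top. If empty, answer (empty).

After op 1 (push 9): stack=[9] mem=[0,0,0,0]
After op 2 (dup): stack=[9,9] mem=[0,0,0,0]
After op 3 (push 16): stack=[9,9,16] mem=[0,0,0,0]
After op 4 (-): stack=[9,-7] mem=[0,0,0,0]
After op 5 (STO M1): stack=[9] mem=[0,-7,0,0]
After op 6 (dup): stack=[9,9] mem=[0,-7,0,0]
After op 7 (push 15): stack=[9,9,15] mem=[0,-7,0,0]
After op 8 (push 16): stack=[9,9,15,16] mem=[0,-7,0,0]
After op 9 (STO M1): stack=[9,9,15] mem=[0,16,0,0]
After op 10 (STO M1): stack=[9,9] mem=[0,15,0,0]
After op 11 (RCL M1): stack=[9,9,15] mem=[0,15,0,0]
After op 12 (STO M0): stack=[9,9] mem=[15,15,0,0]

Answer: [9, 9]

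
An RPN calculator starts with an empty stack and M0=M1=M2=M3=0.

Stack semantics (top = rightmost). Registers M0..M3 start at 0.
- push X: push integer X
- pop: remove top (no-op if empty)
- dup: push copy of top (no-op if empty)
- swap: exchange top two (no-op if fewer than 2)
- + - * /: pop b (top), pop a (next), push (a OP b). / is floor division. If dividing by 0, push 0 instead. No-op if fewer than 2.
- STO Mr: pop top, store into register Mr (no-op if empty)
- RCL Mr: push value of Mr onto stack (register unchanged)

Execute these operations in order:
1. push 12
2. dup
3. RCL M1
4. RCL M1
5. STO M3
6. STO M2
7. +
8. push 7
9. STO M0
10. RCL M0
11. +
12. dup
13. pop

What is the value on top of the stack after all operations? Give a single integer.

Answer: 31

Derivation:
After op 1 (push 12): stack=[12] mem=[0,0,0,0]
After op 2 (dup): stack=[12,12] mem=[0,0,0,0]
After op 3 (RCL M1): stack=[12,12,0] mem=[0,0,0,0]
After op 4 (RCL M1): stack=[12,12,0,0] mem=[0,0,0,0]
After op 5 (STO M3): stack=[12,12,0] mem=[0,0,0,0]
After op 6 (STO M2): stack=[12,12] mem=[0,0,0,0]
After op 7 (+): stack=[24] mem=[0,0,0,0]
After op 8 (push 7): stack=[24,7] mem=[0,0,0,0]
After op 9 (STO M0): stack=[24] mem=[7,0,0,0]
After op 10 (RCL M0): stack=[24,7] mem=[7,0,0,0]
After op 11 (+): stack=[31] mem=[7,0,0,0]
After op 12 (dup): stack=[31,31] mem=[7,0,0,0]
After op 13 (pop): stack=[31] mem=[7,0,0,0]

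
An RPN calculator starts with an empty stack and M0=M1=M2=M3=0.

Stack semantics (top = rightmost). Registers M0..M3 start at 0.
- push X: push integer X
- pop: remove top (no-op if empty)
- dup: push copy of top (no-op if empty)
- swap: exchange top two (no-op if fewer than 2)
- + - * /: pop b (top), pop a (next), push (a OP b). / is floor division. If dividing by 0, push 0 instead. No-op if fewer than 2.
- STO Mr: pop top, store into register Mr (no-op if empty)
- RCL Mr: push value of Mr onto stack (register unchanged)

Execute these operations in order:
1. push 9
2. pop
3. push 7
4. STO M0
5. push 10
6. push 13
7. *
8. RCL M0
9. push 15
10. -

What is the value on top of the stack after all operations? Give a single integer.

After op 1 (push 9): stack=[9] mem=[0,0,0,0]
After op 2 (pop): stack=[empty] mem=[0,0,0,0]
After op 3 (push 7): stack=[7] mem=[0,0,0,0]
After op 4 (STO M0): stack=[empty] mem=[7,0,0,0]
After op 5 (push 10): stack=[10] mem=[7,0,0,0]
After op 6 (push 13): stack=[10,13] mem=[7,0,0,0]
After op 7 (*): stack=[130] mem=[7,0,0,0]
After op 8 (RCL M0): stack=[130,7] mem=[7,0,0,0]
After op 9 (push 15): stack=[130,7,15] mem=[7,0,0,0]
After op 10 (-): stack=[130,-8] mem=[7,0,0,0]

Answer: -8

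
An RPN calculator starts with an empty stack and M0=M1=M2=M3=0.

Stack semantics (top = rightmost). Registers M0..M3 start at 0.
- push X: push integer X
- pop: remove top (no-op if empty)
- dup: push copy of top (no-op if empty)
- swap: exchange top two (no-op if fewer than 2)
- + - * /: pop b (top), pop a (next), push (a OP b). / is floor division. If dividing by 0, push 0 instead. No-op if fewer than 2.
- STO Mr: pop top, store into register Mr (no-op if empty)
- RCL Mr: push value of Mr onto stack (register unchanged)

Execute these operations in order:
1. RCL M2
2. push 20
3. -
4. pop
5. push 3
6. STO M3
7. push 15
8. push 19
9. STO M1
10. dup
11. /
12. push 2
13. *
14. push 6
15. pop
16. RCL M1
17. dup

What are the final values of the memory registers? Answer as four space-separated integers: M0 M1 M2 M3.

Answer: 0 19 0 3

Derivation:
After op 1 (RCL M2): stack=[0] mem=[0,0,0,0]
After op 2 (push 20): stack=[0,20] mem=[0,0,0,0]
After op 3 (-): stack=[-20] mem=[0,0,0,0]
After op 4 (pop): stack=[empty] mem=[0,0,0,0]
After op 5 (push 3): stack=[3] mem=[0,0,0,0]
After op 6 (STO M3): stack=[empty] mem=[0,0,0,3]
After op 7 (push 15): stack=[15] mem=[0,0,0,3]
After op 8 (push 19): stack=[15,19] mem=[0,0,0,3]
After op 9 (STO M1): stack=[15] mem=[0,19,0,3]
After op 10 (dup): stack=[15,15] mem=[0,19,0,3]
After op 11 (/): stack=[1] mem=[0,19,0,3]
After op 12 (push 2): stack=[1,2] mem=[0,19,0,3]
After op 13 (*): stack=[2] mem=[0,19,0,3]
After op 14 (push 6): stack=[2,6] mem=[0,19,0,3]
After op 15 (pop): stack=[2] mem=[0,19,0,3]
After op 16 (RCL M1): stack=[2,19] mem=[0,19,0,3]
After op 17 (dup): stack=[2,19,19] mem=[0,19,0,3]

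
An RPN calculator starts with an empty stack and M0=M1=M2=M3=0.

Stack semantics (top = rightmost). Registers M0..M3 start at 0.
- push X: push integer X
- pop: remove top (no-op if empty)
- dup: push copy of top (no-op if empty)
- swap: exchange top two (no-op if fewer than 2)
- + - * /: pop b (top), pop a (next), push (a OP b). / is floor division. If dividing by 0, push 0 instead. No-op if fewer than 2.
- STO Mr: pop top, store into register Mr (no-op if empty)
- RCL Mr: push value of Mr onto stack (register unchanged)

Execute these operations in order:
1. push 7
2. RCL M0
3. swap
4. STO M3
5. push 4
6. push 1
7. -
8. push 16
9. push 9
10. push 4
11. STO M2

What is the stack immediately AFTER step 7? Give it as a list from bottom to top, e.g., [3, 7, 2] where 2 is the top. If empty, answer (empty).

After op 1 (push 7): stack=[7] mem=[0,0,0,0]
After op 2 (RCL M0): stack=[7,0] mem=[0,0,0,0]
After op 3 (swap): stack=[0,7] mem=[0,0,0,0]
After op 4 (STO M3): stack=[0] mem=[0,0,0,7]
After op 5 (push 4): stack=[0,4] mem=[0,0,0,7]
After op 6 (push 1): stack=[0,4,1] mem=[0,0,0,7]
After op 7 (-): stack=[0,3] mem=[0,0,0,7]

[0, 3]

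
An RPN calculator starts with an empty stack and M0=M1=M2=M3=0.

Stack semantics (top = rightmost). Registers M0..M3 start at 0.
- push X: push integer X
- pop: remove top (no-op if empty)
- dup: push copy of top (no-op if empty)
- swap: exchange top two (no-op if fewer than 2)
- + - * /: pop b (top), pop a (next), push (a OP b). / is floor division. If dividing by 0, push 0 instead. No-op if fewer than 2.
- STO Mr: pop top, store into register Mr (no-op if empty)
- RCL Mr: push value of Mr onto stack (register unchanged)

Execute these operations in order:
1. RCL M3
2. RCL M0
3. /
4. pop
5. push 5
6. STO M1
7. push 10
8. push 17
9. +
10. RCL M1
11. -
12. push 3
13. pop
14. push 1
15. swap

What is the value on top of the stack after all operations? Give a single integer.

Answer: 22

Derivation:
After op 1 (RCL M3): stack=[0] mem=[0,0,0,0]
After op 2 (RCL M0): stack=[0,0] mem=[0,0,0,0]
After op 3 (/): stack=[0] mem=[0,0,0,0]
After op 4 (pop): stack=[empty] mem=[0,0,0,0]
After op 5 (push 5): stack=[5] mem=[0,0,0,0]
After op 6 (STO M1): stack=[empty] mem=[0,5,0,0]
After op 7 (push 10): stack=[10] mem=[0,5,0,0]
After op 8 (push 17): stack=[10,17] mem=[0,5,0,0]
After op 9 (+): stack=[27] mem=[0,5,0,0]
After op 10 (RCL M1): stack=[27,5] mem=[0,5,0,0]
After op 11 (-): stack=[22] mem=[0,5,0,0]
After op 12 (push 3): stack=[22,3] mem=[0,5,0,0]
After op 13 (pop): stack=[22] mem=[0,5,0,0]
After op 14 (push 1): stack=[22,1] mem=[0,5,0,0]
After op 15 (swap): stack=[1,22] mem=[0,5,0,0]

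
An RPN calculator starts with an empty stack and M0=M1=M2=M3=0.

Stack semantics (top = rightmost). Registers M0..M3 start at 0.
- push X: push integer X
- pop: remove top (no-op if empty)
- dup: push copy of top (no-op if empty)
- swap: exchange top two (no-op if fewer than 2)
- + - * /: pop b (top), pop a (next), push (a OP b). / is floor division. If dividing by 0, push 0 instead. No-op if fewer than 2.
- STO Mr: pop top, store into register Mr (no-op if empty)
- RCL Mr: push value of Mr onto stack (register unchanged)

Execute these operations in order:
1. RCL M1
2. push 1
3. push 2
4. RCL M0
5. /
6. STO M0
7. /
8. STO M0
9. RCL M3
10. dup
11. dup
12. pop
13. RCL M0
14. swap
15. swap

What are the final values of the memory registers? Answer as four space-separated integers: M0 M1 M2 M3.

Answer: 0 0 0 0

Derivation:
After op 1 (RCL M1): stack=[0] mem=[0,0,0,0]
After op 2 (push 1): stack=[0,1] mem=[0,0,0,0]
After op 3 (push 2): stack=[0,1,2] mem=[0,0,0,0]
After op 4 (RCL M0): stack=[0,1,2,0] mem=[0,0,0,0]
After op 5 (/): stack=[0,1,0] mem=[0,0,0,0]
After op 6 (STO M0): stack=[0,1] mem=[0,0,0,0]
After op 7 (/): stack=[0] mem=[0,0,0,0]
After op 8 (STO M0): stack=[empty] mem=[0,0,0,0]
After op 9 (RCL M3): stack=[0] mem=[0,0,0,0]
After op 10 (dup): stack=[0,0] mem=[0,0,0,0]
After op 11 (dup): stack=[0,0,0] mem=[0,0,0,0]
After op 12 (pop): stack=[0,0] mem=[0,0,0,0]
After op 13 (RCL M0): stack=[0,0,0] mem=[0,0,0,0]
After op 14 (swap): stack=[0,0,0] mem=[0,0,0,0]
After op 15 (swap): stack=[0,0,0] mem=[0,0,0,0]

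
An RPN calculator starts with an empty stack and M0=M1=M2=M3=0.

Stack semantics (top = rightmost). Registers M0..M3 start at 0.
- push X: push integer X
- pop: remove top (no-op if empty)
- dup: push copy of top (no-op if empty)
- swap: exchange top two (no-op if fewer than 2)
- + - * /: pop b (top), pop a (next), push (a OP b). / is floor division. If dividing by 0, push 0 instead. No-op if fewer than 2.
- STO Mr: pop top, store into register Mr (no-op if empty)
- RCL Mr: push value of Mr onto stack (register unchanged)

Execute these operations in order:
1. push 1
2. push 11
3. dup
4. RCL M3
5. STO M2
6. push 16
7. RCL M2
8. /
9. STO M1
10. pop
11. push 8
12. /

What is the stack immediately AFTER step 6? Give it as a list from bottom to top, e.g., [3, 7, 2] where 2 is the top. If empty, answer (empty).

After op 1 (push 1): stack=[1] mem=[0,0,0,0]
After op 2 (push 11): stack=[1,11] mem=[0,0,0,0]
After op 3 (dup): stack=[1,11,11] mem=[0,0,0,0]
After op 4 (RCL M3): stack=[1,11,11,0] mem=[0,0,0,0]
After op 5 (STO M2): stack=[1,11,11] mem=[0,0,0,0]
After op 6 (push 16): stack=[1,11,11,16] mem=[0,0,0,0]

[1, 11, 11, 16]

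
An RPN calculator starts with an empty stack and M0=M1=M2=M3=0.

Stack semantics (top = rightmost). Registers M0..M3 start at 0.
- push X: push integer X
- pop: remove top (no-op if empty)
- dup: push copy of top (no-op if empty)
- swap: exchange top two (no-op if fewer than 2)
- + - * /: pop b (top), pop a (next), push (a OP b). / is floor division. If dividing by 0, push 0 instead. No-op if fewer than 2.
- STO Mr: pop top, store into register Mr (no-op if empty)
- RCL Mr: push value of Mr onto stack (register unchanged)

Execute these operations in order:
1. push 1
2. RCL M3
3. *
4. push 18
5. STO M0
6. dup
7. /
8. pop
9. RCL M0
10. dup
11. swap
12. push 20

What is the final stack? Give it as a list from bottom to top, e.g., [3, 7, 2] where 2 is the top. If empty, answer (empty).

Answer: [18, 18, 20]

Derivation:
After op 1 (push 1): stack=[1] mem=[0,0,0,0]
After op 2 (RCL M3): stack=[1,0] mem=[0,0,0,0]
After op 3 (*): stack=[0] mem=[0,0,0,0]
After op 4 (push 18): stack=[0,18] mem=[0,0,0,0]
After op 5 (STO M0): stack=[0] mem=[18,0,0,0]
After op 6 (dup): stack=[0,0] mem=[18,0,0,0]
After op 7 (/): stack=[0] mem=[18,0,0,0]
After op 8 (pop): stack=[empty] mem=[18,0,0,0]
After op 9 (RCL M0): stack=[18] mem=[18,0,0,0]
After op 10 (dup): stack=[18,18] mem=[18,0,0,0]
After op 11 (swap): stack=[18,18] mem=[18,0,0,0]
After op 12 (push 20): stack=[18,18,20] mem=[18,0,0,0]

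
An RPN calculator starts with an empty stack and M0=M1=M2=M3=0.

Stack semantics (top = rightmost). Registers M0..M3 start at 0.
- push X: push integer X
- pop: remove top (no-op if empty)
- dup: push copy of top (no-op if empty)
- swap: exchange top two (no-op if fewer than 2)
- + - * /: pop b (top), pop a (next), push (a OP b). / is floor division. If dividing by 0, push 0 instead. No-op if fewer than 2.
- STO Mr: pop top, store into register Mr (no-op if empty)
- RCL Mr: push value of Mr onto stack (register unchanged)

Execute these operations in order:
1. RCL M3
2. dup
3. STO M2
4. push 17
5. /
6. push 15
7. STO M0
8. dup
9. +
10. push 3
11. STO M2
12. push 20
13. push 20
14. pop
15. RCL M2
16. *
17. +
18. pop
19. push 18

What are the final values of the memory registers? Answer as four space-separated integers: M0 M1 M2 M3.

Answer: 15 0 3 0

Derivation:
After op 1 (RCL M3): stack=[0] mem=[0,0,0,0]
After op 2 (dup): stack=[0,0] mem=[0,0,0,0]
After op 3 (STO M2): stack=[0] mem=[0,0,0,0]
After op 4 (push 17): stack=[0,17] mem=[0,0,0,0]
After op 5 (/): stack=[0] mem=[0,0,0,0]
After op 6 (push 15): stack=[0,15] mem=[0,0,0,0]
After op 7 (STO M0): stack=[0] mem=[15,0,0,0]
After op 8 (dup): stack=[0,0] mem=[15,0,0,0]
After op 9 (+): stack=[0] mem=[15,0,0,0]
After op 10 (push 3): stack=[0,3] mem=[15,0,0,0]
After op 11 (STO M2): stack=[0] mem=[15,0,3,0]
After op 12 (push 20): stack=[0,20] mem=[15,0,3,0]
After op 13 (push 20): stack=[0,20,20] mem=[15,0,3,0]
After op 14 (pop): stack=[0,20] mem=[15,0,3,0]
After op 15 (RCL M2): stack=[0,20,3] mem=[15,0,3,0]
After op 16 (*): stack=[0,60] mem=[15,0,3,0]
After op 17 (+): stack=[60] mem=[15,0,3,0]
After op 18 (pop): stack=[empty] mem=[15,0,3,0]
After op 19 (push 18): stack=[18] mem=[15,0,3,0]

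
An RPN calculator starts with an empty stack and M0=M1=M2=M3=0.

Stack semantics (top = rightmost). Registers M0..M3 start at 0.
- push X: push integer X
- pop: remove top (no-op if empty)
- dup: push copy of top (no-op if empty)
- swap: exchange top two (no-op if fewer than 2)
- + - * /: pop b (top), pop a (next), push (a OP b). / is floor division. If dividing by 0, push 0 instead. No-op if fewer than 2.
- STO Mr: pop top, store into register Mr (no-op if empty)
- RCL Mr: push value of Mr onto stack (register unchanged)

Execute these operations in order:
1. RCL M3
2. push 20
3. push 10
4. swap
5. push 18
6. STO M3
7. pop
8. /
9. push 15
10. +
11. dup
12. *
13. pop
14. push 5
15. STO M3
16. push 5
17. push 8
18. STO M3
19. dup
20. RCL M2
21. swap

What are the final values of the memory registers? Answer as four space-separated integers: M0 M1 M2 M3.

Answer: 0 0 0 8

Derivation:
After op 1 (RCL M3): stack=[0] mem=[0,0,0,0]
After op 2 (push 20): stack=[0,20] mem=[0,0,0,0]
After op 3 (push 10): stack=[0,20,10] mem=[0,0,0,0]
After op 4 (swap): stack=[0,10,20] mem=[0,0,0,0]
After op 5 (push 18): stack=[0,10,20,18] mem=[0,0,0,0]
After op 6 (STO M3): stack=[0,10,20] mem=[0,0,0,18]
After op 7 (pop): stack=[0,10] mem=[0,0,0,18]
After op 8 (/): stack=[0] mem=[0,0,0,18]
After op 9 (push 15): stack=[0,15] mem=[0,0,0,18]
After op 10 (+): stack=[15] mem=[0,0,0,18]
After op 11 (dup): stack=[15,15] mem=[0,0,0,18]
After op 12 (*): stack=[225] mem=[0,0,0,18]
After op 13 (pop): stack=[empty] mem=[0,0,0,18]
After op 14 (push 5): stack=[5] mem=[0,0,0,18]
After op 15 (STO M3): stack=[empty] mem=[0,0,0,5]
After op 16 (push 5): stack=[5] mem=[0,0,0,5]
After op 17 (push 8): stack=[5,8] mem=[0,0,0,5]
After op 18 (STO M3): stack=[5] mem=[0,0,0,8]
After op 19 (dup): stack=[5,5] mem=[0,0,0,8]
After op 20 (RCL M2): stack=[5,5,0] mem=[0,0,0,8]
After op 21 (swap): stack=[5,0,5] mem=[0,0,0,8]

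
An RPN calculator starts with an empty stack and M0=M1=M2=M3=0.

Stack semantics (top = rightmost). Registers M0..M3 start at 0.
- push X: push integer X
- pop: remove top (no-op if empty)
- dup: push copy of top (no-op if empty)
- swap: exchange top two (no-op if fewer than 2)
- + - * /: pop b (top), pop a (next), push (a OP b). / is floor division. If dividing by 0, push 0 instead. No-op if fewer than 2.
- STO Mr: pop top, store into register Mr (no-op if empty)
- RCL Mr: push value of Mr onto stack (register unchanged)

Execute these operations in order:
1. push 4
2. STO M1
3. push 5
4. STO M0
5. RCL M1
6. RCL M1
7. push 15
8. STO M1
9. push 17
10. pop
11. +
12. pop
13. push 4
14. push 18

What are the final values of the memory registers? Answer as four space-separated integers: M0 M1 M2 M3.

After op 1 (push 4): stack=[4] mem=[0,0,0,0]
After op 2 (STO M1): stack=[empty] mem=[0,4,0,0]
After op 3 (push 5): stack=[5] mem=[0,4,0,0]
After op 4 (STO M0): stack=[empty] mem=[5,4,0,0]
After op 5 (RCL M1): stack=[4] mem=[5,4,0,0]
After op 6 (RCL M1): stack=[4,4] mem=[5,4,0,0]
After op 7 (push 15): stack=[4,4,15] mem=[5,4,0,0]
After op 8 (STO M1): stack=[4,4] mem=[5,15,0,0]
After op 9 (push 17): stack=[4,4,17] mem=[5,15,0,0]
After op 10 (pop): stack=[4,4] mem=[5,15,0,0]
After op 11 (+): stack=[8] mem=[5,15,0,0]
After op 12 (pop): stack=[empty] mem=[5,15,0,0]
After op 13 (push 4): stack=[4] mem=[5,15,0,0]
After op 14 (push 18): stack=[4,18] mem=[5,15,0,0]

Answer: 5 15 0 0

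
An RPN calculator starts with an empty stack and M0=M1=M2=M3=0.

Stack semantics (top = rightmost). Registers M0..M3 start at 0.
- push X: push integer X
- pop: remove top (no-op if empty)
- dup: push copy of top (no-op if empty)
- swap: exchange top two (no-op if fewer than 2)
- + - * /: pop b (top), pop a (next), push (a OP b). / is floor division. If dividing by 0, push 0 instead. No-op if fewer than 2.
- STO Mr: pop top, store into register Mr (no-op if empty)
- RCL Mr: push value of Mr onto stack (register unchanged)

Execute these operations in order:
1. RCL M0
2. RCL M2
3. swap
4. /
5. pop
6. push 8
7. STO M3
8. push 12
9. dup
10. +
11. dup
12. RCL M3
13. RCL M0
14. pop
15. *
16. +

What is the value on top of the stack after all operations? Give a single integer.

Answer: 216

Derivation:
After op 1 (RCL M0): stack=[0] mem=[0,0,0,0]
After op 2 (RCL M2): stack=[0,0] mem=[0,0,0,0]
After op 3 (swap): stack=[0,0] mem=[0,0,0,0]
After op 4 (/): stack=[0] mem=[0,0,0,0]
After op 5 (pop): stack=[empty] mem=[0,0,0,0]
After op 6 (push 8): stack=[8] mem=[0,0,0,0]
After op 7 (STO M3): stack=[empty] mem=[0,0,0,8]
After op 8 (push 12): stack=[12] mem=[0,0,0,8]
After op 9 (dup): stack=[12,12] mem=[0,0,0,8]
After op 10 (+): stack=[24] mem=[0,0,0,8]
After op 11 (dup): stack=[24,24] mem=[0,0,0,8]
After op 12 (RCL M3): stack=[24,24,8] mem=[0,0,0,8]
After op 13 (RCL M0): stack=[24,24,8,0] mem=[0,0,0,8]
After op 14 (pop): stack=[24,24,8] mem=[0,0,0,8]
After op 15 (*): stack=[24,192] mem=[0,0,0,8]
After op 16 (+): stack=[216] mem=[0,0,0,8]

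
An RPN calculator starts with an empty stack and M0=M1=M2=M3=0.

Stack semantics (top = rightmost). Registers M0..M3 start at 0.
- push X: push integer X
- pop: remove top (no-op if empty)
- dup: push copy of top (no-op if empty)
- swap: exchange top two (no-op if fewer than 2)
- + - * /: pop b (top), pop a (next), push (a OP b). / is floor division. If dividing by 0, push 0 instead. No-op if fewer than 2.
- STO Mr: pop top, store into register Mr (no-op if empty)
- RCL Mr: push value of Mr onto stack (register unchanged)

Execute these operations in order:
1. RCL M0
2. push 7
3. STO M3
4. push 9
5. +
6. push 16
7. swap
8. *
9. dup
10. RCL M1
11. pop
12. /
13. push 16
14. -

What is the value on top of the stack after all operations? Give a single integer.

After op 1 (RCL M0): stack=[0] mem=[0,0,0,0]
After op 2 (push 7): stack=[0,7] mem=[0,0,0,0]
After op 3 (STO M3): stack=[0] mem=[0,0,0,7]
After op 4 (push 9): stack=[0,9] mem=[0,0,0,7]
After op 5 (+): stack=[9] mem=[0,0,0,7]
After op 6 (push 16): stack=[9,16] mem=[0,0,0,7]
After op 7 (swap): stack=[16,9] mem=[0,0,0,7]
After op 8 (*): stack=[144] mem=[0,0,0,7]
After op 9 (dup): stack=[144,144] mem=[0,0,0,7]
After op 10 (RCL M1): stack=[144,144,0] mem=[0,0,0,7]
After op 11 (pop): stack=[144,144] mem=[0,0,0,7]
After op 12 (/): stack=[1] mem=[0,0,0,7]
After op 13 (push 16): stack=[1,16] mem=[0,0,0,7]
After op 14 (-): stack=[-15] mem=[0,0,0,7]

Answer: -15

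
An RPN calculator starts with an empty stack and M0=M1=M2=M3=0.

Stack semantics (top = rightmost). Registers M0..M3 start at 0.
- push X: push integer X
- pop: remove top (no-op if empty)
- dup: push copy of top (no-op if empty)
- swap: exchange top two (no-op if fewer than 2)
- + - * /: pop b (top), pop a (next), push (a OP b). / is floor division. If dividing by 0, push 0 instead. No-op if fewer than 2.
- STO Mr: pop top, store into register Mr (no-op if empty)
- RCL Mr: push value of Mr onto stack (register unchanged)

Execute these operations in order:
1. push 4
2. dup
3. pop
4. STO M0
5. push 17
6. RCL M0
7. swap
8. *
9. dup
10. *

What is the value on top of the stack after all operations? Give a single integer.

Answer: 4624

Derivation:
After op 1 (push 4): stack=[4] mem=[0,0,0,0]
After op 2 (dup): stack=[4,4] mem=[0,0,0,0]
After op 3 (pop): stack=[4] mem=[0,0,0,0]
After op 4 (STO M0): stack=[empty] mem=[4,0,0,0]
After op 5 (push 17): stack=[17] mem=[4,0,0,0]
After op 6 (RCL M0): stack=[17,4] mem=[4,0,0,0]
After op 7 (swap): stack=[4,17] mem=[4,0,0,0]
After op 8 (*): stack=[68] mem=[4,0,0,0]
After op 9 (dup): stack=[68,68] mem=[4,0,0,0]
After op 10 (*): stack=[4624] mem=[4,0,0,0]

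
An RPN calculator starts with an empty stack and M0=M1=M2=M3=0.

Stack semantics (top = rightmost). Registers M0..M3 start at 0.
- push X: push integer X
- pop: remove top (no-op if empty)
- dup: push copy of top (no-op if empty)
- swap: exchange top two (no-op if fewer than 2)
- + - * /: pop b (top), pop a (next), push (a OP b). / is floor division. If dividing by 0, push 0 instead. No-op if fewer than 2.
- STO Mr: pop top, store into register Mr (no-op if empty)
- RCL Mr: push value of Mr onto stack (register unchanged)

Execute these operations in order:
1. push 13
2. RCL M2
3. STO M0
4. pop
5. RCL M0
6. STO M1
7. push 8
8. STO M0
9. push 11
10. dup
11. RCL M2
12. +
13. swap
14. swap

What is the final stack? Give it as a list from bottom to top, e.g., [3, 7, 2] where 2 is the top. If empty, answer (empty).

Answer: [11, 11]

Derivation:
After op 1 (push 13): stack=[13] mem=[0,0,0,0]
After op 2 (RCL M2): stack=[13,0] mem=[0,0,0,0]
After op 3 (STO M0): stack=[13] mem=[0,0,0,0]
After op 4 (pop): stack=[empty] mem=[0,0,0,0]
After op 5 (RCL M0): stack=[0] mem=[0,0,0,0]
After op 6 (STO M1): stack=[empty] mem=[0,0,0,0]
After op 7 (push 8): stack=[8] mem=[0,0,0,0]
After op 8 (STO M0): stack=[empty] mem=[8,0,0,0]
After op 9 (push 11): stack=[11] mem=[8,0,0,0]
After op 10 (dup): stack=[11,11] mem=[8,0,0,0]
After op 11 (RCL M2): stack=[11,11,0] mem=[8,0,0,0]
After op 12 (+): stack=[11,11] mem=[8,0,0,0]
After op 13 (swap): stack=[11,11] mem=[8,0,0,0]
After op 14 (swap): stack=[11,11] mem=[8,0,0,0]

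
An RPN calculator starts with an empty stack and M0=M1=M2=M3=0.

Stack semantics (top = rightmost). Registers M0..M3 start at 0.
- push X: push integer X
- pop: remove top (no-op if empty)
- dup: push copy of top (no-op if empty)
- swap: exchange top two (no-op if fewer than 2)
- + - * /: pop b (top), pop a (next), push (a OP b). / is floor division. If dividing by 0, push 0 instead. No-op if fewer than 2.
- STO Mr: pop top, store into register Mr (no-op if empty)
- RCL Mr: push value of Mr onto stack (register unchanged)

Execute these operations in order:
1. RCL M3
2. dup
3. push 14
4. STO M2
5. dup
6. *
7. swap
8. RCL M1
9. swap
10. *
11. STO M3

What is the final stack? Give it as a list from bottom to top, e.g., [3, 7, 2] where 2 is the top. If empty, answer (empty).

After op 1 (RCL M3): stack=[0] mem=[0,0,0,0]
After op 2 (dup): stack=[0,0] mem=[0,0,0,0]
After op 3 (push 14): stack=[0,0,14] mem=[0,0,0,0]
After op 4 (STO M2): stack=[0,0] mem=[0,0,14,0]
After op 5 (dup): stack=[0,0,0] mem=[0,0,14,0]
After op 6 (*): stack=[0,0] mem=[0,0,14,0]
After op 7 (swap): stack=[0,0] mem=[0,0,14,0]
After op 8 (RCL M1): stack=[0,0,0] mem=[0,0,14,0]
After op 9 (swap): stack=[0,0,0] mem=[0,0,14,0]
After op 10 (*): stack=[0,0] mem=[0,0,14,0]
After op 11 (STO M3): stack=[0] mem=[0,0,14,0]

Answer: [0]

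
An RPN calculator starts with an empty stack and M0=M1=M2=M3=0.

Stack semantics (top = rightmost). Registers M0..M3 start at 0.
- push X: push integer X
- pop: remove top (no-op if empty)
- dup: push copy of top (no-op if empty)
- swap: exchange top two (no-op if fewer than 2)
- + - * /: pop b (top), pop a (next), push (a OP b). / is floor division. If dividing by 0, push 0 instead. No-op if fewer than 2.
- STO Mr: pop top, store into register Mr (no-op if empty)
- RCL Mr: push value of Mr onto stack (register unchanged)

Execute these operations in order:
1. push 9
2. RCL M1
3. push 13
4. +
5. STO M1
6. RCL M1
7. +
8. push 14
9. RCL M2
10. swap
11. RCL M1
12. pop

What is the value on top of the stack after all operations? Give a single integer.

Answer: 14

Derivation:
After op 1 (push 9): stack=[9] mem=[0,0,0,0]
After op 2 (RCL M1): stack=[9,0] mem=[0,0,0,0]
After op 3 (push 13): stack=[9,0,13] mem=[0,0,0,0]
After op 4 (+): stack=[9,13] mem=[0,0,0,0]
After op 5 (STO M1): stack=[9] mem=[0,13,0,0]
After op 6 (RCL M1): stack=[9,13] mem=[0,13,0,0]
After op 7 (+): stack=[22] mem=[0,13,0,0]
After op 8 (push 14): stack=[22,14] mem=[0,13,0,0]
After op 9 (RCL M2): stack=[22,14,0] mem=[0,13,0,0]
After op 10 (swap): stack=[22,0,14] mem=[0,13,0,0]
After op 11 (RCL M1): stack=[22,0,14,13] mem=[0,13,0,0]
After op 12 (pop): stack=[22,0,14] mem=[0,13,0,0]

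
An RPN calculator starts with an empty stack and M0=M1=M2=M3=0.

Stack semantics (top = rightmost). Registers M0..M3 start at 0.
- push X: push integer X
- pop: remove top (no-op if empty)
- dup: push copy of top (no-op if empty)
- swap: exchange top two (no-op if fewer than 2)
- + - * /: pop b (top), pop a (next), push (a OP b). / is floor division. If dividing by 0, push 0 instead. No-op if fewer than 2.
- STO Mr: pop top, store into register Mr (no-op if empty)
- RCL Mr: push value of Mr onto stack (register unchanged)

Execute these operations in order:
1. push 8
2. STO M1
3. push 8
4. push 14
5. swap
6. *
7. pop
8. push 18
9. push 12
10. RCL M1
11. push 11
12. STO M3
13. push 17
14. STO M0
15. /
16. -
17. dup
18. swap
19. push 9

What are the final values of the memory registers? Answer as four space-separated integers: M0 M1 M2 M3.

Answer: 17 8 0 11

Derivation:
After op 1 (push 8): stack=[8] mem=[0,0,0,0]
After op 2 (STO M1): stack=[empty] mem=[0,8,0,0]
After op 3 (push 8): stack=[8] mem=[0,8,0,0]
After op 4 (push 14): stack=[8,14] mem=[0,8,0,0]
After op 5 (swap): stack=[14,8] mem=[0,8,0,0]
After op 6 (*): stack=[112] mem=[0,8,0,0]
After op 7 (pop): stack=[empty] mem=[0,8,0,0]
After op 8 (push 18): stack=[18] mem=[0,8,0,0]
After op 9 (push 12): stack=[18,12] mem=[0,8,0,0]
After op 10 (RCL M1): stack=[18,12,8] mem=[0,8,0,0]
After op 11 (push 11): stack=[18,12,8,11] mem=[0,8,0,0]
After op 12 (STO M3): stack=[18,12,8] mem=[0,8,0,11]
After op 13 (push 17): stack=[18,12,8,17] mem=[0,8,0,11]
After op 14 (STO M0): stack=[18,12,8] mem=[17,8,0,11]
After op 15 (/): stack=[18,1] mem=[17,8,0,11]
After op 16 (-): stack=[17] mem=[17,8,0,11]
After op 17 (dup): stack=[17,17] mem=[17,8,0,11]
After op 18 (swap): stack=[17,17] mem=[17,8,0,11]
After op 19 (push 9): stack=[17,17,9] mem=[17,8,0,11]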